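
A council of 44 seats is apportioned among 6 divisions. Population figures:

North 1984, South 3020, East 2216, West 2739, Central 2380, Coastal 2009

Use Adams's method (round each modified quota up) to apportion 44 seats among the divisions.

Standard divisor 14348/44 ≈ 326.091; standard quotas: North 6.084, South 9.261, East 6.796, West 8.399, Central 7.299, Coastal 6.161.
Rounding up gives 7, 10, 7, 9, 8, 7 = 48 seats, so the divisor must be adjusted.
With modified divisor 341: modified quotas North 5.818, South 8.856, East 6.499, West 8.032, Central 6.979, Coastal 5.891.
Rounding up: North 6, South 9, East 7, West 9, Central 7, Coastal 6 (total 44).

North 6, South 9, East 7, West 9, Central 7, Coastal 6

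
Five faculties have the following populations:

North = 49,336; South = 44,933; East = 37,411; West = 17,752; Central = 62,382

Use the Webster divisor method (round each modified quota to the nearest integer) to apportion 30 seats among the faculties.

Standard divisor 211814/30 ≈ 7060.467; standard quotas: North 6.988, South 6.364, East 5.299, West 2.514, Central 8.835.
Rounding to the nearest integer gives North 7, South 6, East 5, West 3, Central 9 — total 30, matching the house size, so no adjustment is needed.

North 7, South 6, East 5, West 3, Central 9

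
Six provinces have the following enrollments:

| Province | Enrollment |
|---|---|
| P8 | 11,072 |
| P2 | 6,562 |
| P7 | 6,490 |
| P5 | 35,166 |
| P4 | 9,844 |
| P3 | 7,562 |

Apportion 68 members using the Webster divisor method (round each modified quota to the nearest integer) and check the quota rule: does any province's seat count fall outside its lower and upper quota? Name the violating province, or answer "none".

P5

Standard quotas: P8 9.817, P2 5.818, P7 5.754, P5 31.179, P4 8.728, P3 6.705.
Webster allocation: P8 10, P2 6, P7 6, P5 30, P4 9, P3 7.
P5 has quota 31.179 (lower 31, upper 32) but receives 30 — outside the quota interval.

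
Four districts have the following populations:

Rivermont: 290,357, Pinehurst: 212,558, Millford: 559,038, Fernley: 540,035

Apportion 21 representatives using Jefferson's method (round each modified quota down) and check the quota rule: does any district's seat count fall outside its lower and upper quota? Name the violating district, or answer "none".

Standard quotas: Rivermont 3.806, Pinehurst 2.786, Millford 7.328, Fernley 7.079.
Jefferson allocation: Rivermont 4, Pinehurst 3, Millford 7, Fernley 7.
Every allocation lies between the lower and upper quota.

none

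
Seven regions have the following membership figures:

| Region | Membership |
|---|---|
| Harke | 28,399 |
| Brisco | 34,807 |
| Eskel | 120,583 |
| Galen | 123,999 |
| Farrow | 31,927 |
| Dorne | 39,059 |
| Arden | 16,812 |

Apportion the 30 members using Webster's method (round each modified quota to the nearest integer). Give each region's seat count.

Harke=2; Brisco=3; Eskel=9; Galen=10; Farrow=2; Dorne=3; Arden=1

Standard divisor 395586/30 ≈ 13186.2; standard quotas: Harke 2.154, Brisco 2.640, Eskel 9.145, Galen 9.404, Farrow 2.421, Dorne 2.962, Arden 1.275.
Rounding to the nearest integer gives 2, 3, 9, 9, 2, 3, 1 = 29 seats, so the divisor must be adjusted.
With modified divisor 12900: modified quotas Harke 2.201, Brisco 2.698, Eskel 9.348, Galen 9.612, Farrow 2.475, Dorne 3.028, Arden 1.303.
Rounding to the nearest integer: Harke 2, Brisco 3, Eskel 9, Galen 10, Farrow 2, Dorne 3, Arden 1 (total 30).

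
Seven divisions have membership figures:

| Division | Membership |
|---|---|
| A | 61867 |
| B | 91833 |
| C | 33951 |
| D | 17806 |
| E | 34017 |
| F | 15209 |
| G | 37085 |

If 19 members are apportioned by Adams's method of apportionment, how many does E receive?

2

Standard divisor 291768/19 ≈ 15356.211; standard quotas: A 4.029, B 5.980, C 2.211, D 1.160, E 2.215, F 0.990, G 2.415.
Rounding up gives 5, 6, 3, 2, 3, 1, 3 = 23 seats, so the divisor must be adjusted.
With modified divisor 18198.4: modified quotas A 3.400, B 5.046, C 1.866, D 0.978, E 1.869, F 0.836, G 2.038.
Rounding up: A 4, B 6, C 2, D 1, E 2, F 1, G 3 (total 19).
E receives 2.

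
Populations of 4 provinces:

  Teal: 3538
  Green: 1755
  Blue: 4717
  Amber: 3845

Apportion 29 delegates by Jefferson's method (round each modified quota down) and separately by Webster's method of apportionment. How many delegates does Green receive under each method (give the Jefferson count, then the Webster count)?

3 and 4

Jefferson: Teal 8, Green 3, Blue 10, Amber 8.
Webster: Teal 7, Green 4, Blue 10, Amber 8.
Green gets 3 under Jefferson and 4 under Webster.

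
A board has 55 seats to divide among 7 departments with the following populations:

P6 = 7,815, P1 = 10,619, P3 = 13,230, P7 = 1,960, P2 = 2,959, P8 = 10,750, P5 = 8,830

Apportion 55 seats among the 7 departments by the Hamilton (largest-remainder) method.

P6=8, P1=10, P3=13, P7=2, P2=3, P8=10, P5=9

The standard divisor is 56163/55 ≈ 1021.145.
Standard quotas: P6 7.6532, P1 10.3991, P3 12.9560, P7 1.9194, P2 2.8977, P8 10.5274, P5 8.6472.
Lower quotas: P6 7, P1 10, P3 12, P7 1, P2 2, P8 10, P5 8 (sum 50, leaving 5 seats).
Remainders in descending order: P3 0.9560, P7 0.9194, P2 0.8977, P6 0.6532, P5 0.6472, P8 0.5274, P1 0.3991.
Largest remainders: P3, P7, P2, P6, P5 receive the extra seats.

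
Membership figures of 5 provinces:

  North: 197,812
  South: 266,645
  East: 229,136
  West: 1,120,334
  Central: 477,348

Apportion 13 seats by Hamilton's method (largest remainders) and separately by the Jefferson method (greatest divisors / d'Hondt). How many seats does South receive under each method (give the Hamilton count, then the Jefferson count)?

Hamilton: North 1, South 2, East 1, West 6, Central 3.
Jefferson: North 1, South 1, East 1, West 7, Central 3.
South gets 2 under Hamilton and 1 under Jefferson.

2 and 1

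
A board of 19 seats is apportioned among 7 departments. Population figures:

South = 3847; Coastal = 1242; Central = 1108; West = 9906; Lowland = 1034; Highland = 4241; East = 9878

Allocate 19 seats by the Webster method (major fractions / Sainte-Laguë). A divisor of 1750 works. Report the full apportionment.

With modified divisor 1750: modified quotas South 2.198, Coastal 0.710, Central 0.633, West 5.661, Lowland 0.591, Highland 2.423, East 5.645.
Rounding to the nearest integer: South 2, Coastal 1, Central 1, West 6, Lowland 1, Highland 2, East 6 (total 19).

South 2, Coastal 1, Central 1, West 6, Lowland 1, Highland 2, East 6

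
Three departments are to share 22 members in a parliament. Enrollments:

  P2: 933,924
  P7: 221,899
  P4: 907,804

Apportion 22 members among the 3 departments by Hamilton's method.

The standard divisor is 2063627/22 ≈ 93801.227.
Standard quotas: P2 9.9564, P7 2.3656, P4 9.6780.
Lower quotas: P2 9, P7 2, P4 9 (sum 20, leaving 2 seats).
Remainders in descending order: P2 0.9564, P4 0.6780, P7 0.3656.
Largest remainders: P2, P4 receive the extra seats.

P2 10; P7 2; P4 10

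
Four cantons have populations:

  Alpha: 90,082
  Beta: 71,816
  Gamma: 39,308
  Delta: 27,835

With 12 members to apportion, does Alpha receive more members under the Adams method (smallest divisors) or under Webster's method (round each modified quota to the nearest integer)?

Webster

Adams: Alpha 4, Beta 4, Gamma 2, Delta 2.
Webster: Alpha 5, Beta 4, Gamma 2, Delta 1.
Alpha gets 4 under Adams and 5 under Webster.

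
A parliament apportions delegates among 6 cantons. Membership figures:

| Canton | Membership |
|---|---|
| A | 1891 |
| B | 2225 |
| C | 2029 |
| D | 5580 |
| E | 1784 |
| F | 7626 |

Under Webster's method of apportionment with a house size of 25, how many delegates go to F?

Standard divisor 21135/25 ≈ 845.4; standard quotas: A 2.237, B 2.632, C 2.400, D 6.600, E 2.110, F 9.021.
Rounding to the nearest integer gives A 2, B 3, C 2, D 7, E 2, F 9 — total 25, matching the house size, so no adjustment is needed.
F receives 9.

9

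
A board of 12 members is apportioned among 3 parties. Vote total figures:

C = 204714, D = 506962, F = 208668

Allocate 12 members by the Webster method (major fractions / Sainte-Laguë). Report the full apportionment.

C 3; D 6; F 3

Standard divisor 920344/12 ≈ 76695.333; standard quotas: C 2.669, D 6.610, F 2.721.
Rounding to the nearest integer gives 3, 7, 3 = 13 seats, so the divisor must be adjusted.
With modified divisor 79900: modified quotas C 2.562, D 6.345, F 2.612.
Rounding to the nearest integer: C 3, D 6, F 3 (total 12).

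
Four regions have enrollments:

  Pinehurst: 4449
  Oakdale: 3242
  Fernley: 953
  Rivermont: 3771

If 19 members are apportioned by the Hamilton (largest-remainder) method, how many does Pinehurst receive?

7

The standard divisor is 12415/19 ≈ 653.421.
Standard quotas: Pinehurst 6.809, Oakdale 4.962, Fernley 1.458, Rivermont 5.771.
Lower quotas: Pinehurst 6, Oakdale 4, Fernley 1, Rivermont 5 (sum 16, leaving 3 seats).
Remainders in descending order: Oakdale 0.962, Pinehurst 0.809, Rivermont 0.771, Fernley 0.458.
The surplus seats go to Oakdale, Pinehurst, Rivermont.
Pinehurst receives 7.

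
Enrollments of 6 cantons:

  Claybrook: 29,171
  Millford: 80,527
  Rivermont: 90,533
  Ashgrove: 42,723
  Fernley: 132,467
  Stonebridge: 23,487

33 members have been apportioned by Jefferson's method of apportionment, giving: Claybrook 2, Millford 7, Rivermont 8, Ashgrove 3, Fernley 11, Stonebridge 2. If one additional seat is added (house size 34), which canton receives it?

Fernley

Priority for the next seat is population ÷ (current seats + 1).
Priorities: Claybrook 9723.667, Millford 10065.875, Rivermont 10059.222, Ashgrove 10680.750, Fernley 11038.917, Stonebridge 7829.000.
Highest priority: Fernley.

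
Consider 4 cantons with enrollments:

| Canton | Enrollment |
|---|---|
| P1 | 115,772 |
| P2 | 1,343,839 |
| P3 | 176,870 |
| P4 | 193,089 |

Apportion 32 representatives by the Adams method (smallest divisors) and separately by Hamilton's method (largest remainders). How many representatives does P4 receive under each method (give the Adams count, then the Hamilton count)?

4 and 3

Adams: P1 2, P2 23, P3 3, P4 4.
Hamilton: P1 2, P2 24, P3 3, P4 3.
P4 gets 4 under Adams and 3 under Hamilton.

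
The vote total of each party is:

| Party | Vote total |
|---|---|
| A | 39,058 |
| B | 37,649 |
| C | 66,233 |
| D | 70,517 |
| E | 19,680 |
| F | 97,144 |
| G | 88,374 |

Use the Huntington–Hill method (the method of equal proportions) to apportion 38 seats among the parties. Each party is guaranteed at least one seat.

With divisor 11078: modified quotas A 3.526, B 3.399, C 5.979, D 6.365, E 1.776, F 8.769, G 7.977.
Geometric-mean thresholds: A √(3·4)=3.464, B √(3·4)=3.464, C √(5·6)=5.477, D √(6·7)=6.481, E √(1·2)=1.414, F √(8·9)=8.485, G √(7·8)=7.483.
Each quota rounded against its threshold gives A 4, B 3, C 6, D 6, E 2, F 9, G 8 (total 38).

A 4; B 3; C 6; D 6; E 2; F 9; G 8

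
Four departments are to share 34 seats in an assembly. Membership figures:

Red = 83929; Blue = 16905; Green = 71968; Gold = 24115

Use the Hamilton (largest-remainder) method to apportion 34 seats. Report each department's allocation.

The standard divisor is 196917/34 ≈ 5791.676.
Standard quotas: Red 14.4913, Blue 2.9188, Green 12.4261, Gold 4.1637.
Lower quotas: Red 14, Blue 2, Green 12, Gold 4 (sum 32, leaving 2 seats).
Remainders in descending order: Blue 0.9188, Red 0.4913, Green 0.4261, Gold 0.1637.
Largest remainders: Blue, Red receive the extra seats.

Red 15, Blue 3, Green 12, Gold 4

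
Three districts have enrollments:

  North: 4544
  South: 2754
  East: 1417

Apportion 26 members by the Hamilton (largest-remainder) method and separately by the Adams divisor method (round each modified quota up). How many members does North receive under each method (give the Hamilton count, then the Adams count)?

Hamilton: North 14, South 8, East 4.
Adams: North 13, South 8, East 5.
North gets 14 under Hamilton and 13 under Adams.

14 and 13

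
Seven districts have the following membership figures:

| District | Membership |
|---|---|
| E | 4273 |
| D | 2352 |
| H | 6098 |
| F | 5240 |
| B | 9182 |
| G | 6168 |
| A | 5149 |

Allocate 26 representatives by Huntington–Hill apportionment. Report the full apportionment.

With divisor 1500: modified quotas E 2.849, D 1.568, H 4.065, F 3.493, B 6.121, G 4.112, A 3.433.
Geometric-mean thresholds: E √(2·3)=2.449, D √(1·2)=1.414, H √(4·5)=4.472, F √(3·4)=3.464, B √(6·7)=6.481, G √(4·5)=4.472, A √(3·4)=3.464.
Each quota rounded against its threshold gives E 3, D 2, H 4, F 4, B 6, G 4, A 3 (total 26).

E: 3; D: 2; H: 4; F: 4; B: 6; G: 4; A: 3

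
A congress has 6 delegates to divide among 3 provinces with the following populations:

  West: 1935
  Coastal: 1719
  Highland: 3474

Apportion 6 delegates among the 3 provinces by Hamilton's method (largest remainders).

West: 2, Coastal: 1, Highland: 3

The standard divisor is 7128/6 = 1188.
Standard quotas: West 1.629, Coastal 1.447, Highland 2.924.
Lower quotas: West 1, Coastal 1, Highland 2 (sum 4, leaving 2 seats).
Remainders in descending order: Highland 0.924, West 0.629, Coastal 0.447.
Largest remainders: Highland, West receive the extra seats.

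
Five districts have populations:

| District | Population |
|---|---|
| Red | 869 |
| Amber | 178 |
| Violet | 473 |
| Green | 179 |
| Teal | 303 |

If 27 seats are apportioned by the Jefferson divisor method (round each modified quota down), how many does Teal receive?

Standard divisor 2002/27 ≈ 74.148; standard quotas: Red 11.720, Amber 2.401, Violet 6.379, Green 2.414, Teal 4.086.
Rounding down gives 11, 2, 6, 2, 4 = 25 seats, so the divisor must be adjusted.
With modified divisor 67: modified quotas Red 12.970, Amber 2.657, Violet 7.060, Green 2.672, Teal 4.522.
Rounding down: Red 12, Amber 2, Violet 7, Green 2, Teal 4 (total 27).
Teal receives 4.

4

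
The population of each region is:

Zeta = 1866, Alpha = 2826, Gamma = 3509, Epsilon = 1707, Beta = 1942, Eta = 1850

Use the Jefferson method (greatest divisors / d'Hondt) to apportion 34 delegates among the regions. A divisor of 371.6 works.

With modified divisor 371.6: modified quotas Zeta 5.022, Alpha 7.605, Gamma 9.443, Epsilon 4.594, Beta 5.226, Eta 4.978.
Rounding down: Zeta 5, Alpha 7, Gamma 9, Epsilon 4, Beta 5, Eta 4 (total 34).

Zeta 5, Alpha 7, Gamma 9, Epsilon 4, Beta 5, Eta 4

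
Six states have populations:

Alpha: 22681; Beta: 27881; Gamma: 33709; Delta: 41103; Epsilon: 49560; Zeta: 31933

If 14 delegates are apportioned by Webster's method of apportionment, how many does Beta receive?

2

Standard divisor 206867/14 ≈ 14776.214; standard quotas: Alpha 1.535, Beta 1.887, Gamma 2.281, Delta 2.782, Epsilon 3.354, Zeta 2.161.
Rounding to the nearest integer gives Alpha 2, Beta 2, Gamma 2, Delta 3, Epsilon 3, Zeta 2 — total 14, matching the house size, so no adjustment is needed.
Beta receives 2.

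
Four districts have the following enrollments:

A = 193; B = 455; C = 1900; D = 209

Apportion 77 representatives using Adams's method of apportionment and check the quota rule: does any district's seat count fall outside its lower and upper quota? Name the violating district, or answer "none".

C

Standard quotas: A 5.390, B 12.708, C 53.065, D 5.837.
Adams allocation: A 6, B 13, C 52, D 6.
C has quota 53.065 (lower 53, upper 54) but receives 52 — outside the quota interval.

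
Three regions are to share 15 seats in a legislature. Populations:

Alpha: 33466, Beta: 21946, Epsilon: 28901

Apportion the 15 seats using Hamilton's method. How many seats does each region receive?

Alpha: 6; Beta: 4; Epsilon: 5

The standard divisor is 84313/15 ≈ 5620.867.
Standard quotas: Alpha 5.9539, Beta 3.9044, Epsilon 5.1417.
Lower quotas: Alpha 5, Beta 3, Epsilon 5 (sum 13, leaving 2 seats).
Remainders in descending order: Alpha 0.9539, Beta 0.9044, Epsilon 0.1417.
Largest remainders: Alpha, Beta receive the extra seats.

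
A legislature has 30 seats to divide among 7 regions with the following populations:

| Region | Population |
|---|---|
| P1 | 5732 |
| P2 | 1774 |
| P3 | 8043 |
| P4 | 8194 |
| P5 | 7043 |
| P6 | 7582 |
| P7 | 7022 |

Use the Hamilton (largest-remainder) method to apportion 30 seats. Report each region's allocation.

P1=4, P2=1, P3=5, P4=5, P5=5, P6=5, P7=5

Total 45390; standard divisor 45390/30 = 1513.
Standard quotas: P1 3.7885, P2 1.1725, P3 5.3159, P4 5.4157, P5 4.6550, P6 5.0112, P7 4.6411.
Lower quotas: P1 3, P2 1, P3 5, P4 5, P5 4, P6 5, P7 4 (sum 27, leaving 3 seats).
Remainders in descending order: P1 0.7885, P5 0.6550, P7 0.6411, P4 0.4157, P3 0.3159, P2 0.1725, P6 0.0112.
Largest remainders: P1, P5, P7 receive the extra seats.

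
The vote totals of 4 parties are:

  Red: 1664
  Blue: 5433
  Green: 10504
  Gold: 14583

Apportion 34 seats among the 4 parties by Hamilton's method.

Red 2, Blue 6, Green 11, Gold 15

Standard divisor: 32184 ÷ 34 ≈ 946.588.
Standard quotas: Red 1.7579, Blue 5.7396, Green 11.0967, Gold 15.4059.
Lower quotas: Red 1, Blue 5, Green 11, Gold 15 (sum 32, leaving 2 seats).
Remainders in descending order: Red 0.7579, Blue 0.7396, Gold 0.4059, Green 0.0967.
Largest remainders: Red, Blue receive the extra seats.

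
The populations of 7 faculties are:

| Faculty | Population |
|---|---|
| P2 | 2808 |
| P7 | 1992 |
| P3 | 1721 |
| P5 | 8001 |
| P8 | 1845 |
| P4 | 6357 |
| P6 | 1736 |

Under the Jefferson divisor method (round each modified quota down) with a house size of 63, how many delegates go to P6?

4

Standard divisor 24460/63 ≈ 388.254; standard quotas: P2 7.232, P7 5.131, P3 4.433, P5 20.608, P8 4.752, P4 16.373, P6 4.471.
Rounding down gives 7, 5, 4, 20, 4, 16, 4 = 60 seats, so the divisor must be adjusted.
With modified divisor 366: modified quotas P2 7.672, P7 5.443, P3 4.702, P5 21.861, P8 5.041, P4 17.369, P6 4.743.
Rounding down: P2 7, P7 5, P3 4, P5 21, P8 5, P4 17, P6 4 (total 63).
P6 receives 4.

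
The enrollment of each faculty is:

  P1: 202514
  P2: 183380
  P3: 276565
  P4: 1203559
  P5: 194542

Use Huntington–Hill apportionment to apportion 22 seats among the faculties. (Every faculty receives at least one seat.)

P1: 2; P2: 2; P3: 3; P4: 13; P5: 2

With divisor 92788: modified quotas P1 2.183, P2 1.976, P3 2.981, P4 12.971, P5 2.097.
Geometric-mean thresholds: P1 √(2·3)=2.449, P2 √(1·2)=1.414, P3 √(2·3)=2.449, P4 √(12·13)=12.490, P5 √(2·3)=2.449.
Each quota rounded against its threshold gives P1 2, P2 2, P3 3, P4 13, P5 2 (total 22).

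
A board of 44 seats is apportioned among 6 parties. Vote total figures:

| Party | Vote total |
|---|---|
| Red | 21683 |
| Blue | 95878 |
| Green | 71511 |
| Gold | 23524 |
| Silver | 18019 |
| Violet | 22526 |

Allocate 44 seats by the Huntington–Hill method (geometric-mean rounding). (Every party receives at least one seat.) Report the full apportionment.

With divisor 5769: modified quotas Red 3.759, Blue 16.620, Green 12.396, Gold 4.078, Silver 3.123, Violet 3.905.
Geometric-mean thresholds: Red √(3·4)=3.464, Blue √(16·17)=16.492, Green √(12·13)=12.490, Gold √(4·5)=4.472, Silver √(3·4)=3.464, Violet √(3·4)=3.464.
Each quota rounded against its threshold gives Red 4, Blue 17, Green 12, Gold 4, Silver 3, Violet 4 (total 44).

Red 4, Blue 17, Green 12, Gold 4, Silver 3, Violet 4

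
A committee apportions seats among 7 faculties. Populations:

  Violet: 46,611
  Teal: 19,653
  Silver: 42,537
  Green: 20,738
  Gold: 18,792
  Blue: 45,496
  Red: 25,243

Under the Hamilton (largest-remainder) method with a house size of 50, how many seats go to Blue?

Total 219070; standard divisor 219070/50 ≈ 4381.4.
Standard quotas: Violet 10.6384, Teal 4.4856, Silver 9.7085, Green 4.7332, Gold 4.2890, Blue 10.3839, Red 5.7614.
Lower quotas: Violet 10, Teal 4, Silver 9, Green 4, Gold 4, Blue 10, Red 5 (sum 46, leaving 4 seats).
Remainders in descending order: Red 0.7614, Green 0.7332, Silver 0.7085, Violet 0.6384, Teal 0.4856, Blue 0.3839, Gold 0.2890.
Largest remainders: Red, Green, Silver, Violet receive the extra seats.
Blue receives 10.

10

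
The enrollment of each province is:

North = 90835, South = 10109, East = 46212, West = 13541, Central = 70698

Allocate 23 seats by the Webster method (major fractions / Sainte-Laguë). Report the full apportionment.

Standard divisor 231395/23 ≈ 10060.652; standard quotas: North 9.029, South 1.005, East 4.593, West 1.346, Central 7.027.
Rounding to the nearest integer gives North 9, South 1, East 5, West 1, Central 7 — total 23, matching the house size, so no adjustment is needed.

North=9, South=1, East=5, West=1, Central=7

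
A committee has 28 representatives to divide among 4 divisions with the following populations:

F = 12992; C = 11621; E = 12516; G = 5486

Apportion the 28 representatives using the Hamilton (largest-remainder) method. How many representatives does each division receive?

F 8, C 8, E 8, G 4

Total 42615; standard divisor 42615/28 ≈ 1521.964.
Standard quotas: F 8.5363, C 7.6355, E 8.2236, G 3.6046.
Lower quotas: F 8, C 7, E 8, G 3 (sum 26, leaving 2 seats).
Remainders in descending order: C 0.6355, G 0.6046, F 0.5363, E 0.2236.
Largest remainders: C, G receive the extra seats.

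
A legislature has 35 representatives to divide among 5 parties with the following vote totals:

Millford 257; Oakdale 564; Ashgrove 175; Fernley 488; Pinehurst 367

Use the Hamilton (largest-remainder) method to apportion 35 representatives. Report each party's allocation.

Standard divisor: 1851 ÷ 35 ≈ 52.886.
Standard quotas: Millford 4.860, Oakdale 10.665, Ashgrove 3.309, Fernley 9.227, Pinehurst 6.939.
Lower quotas: Millford 4, Oakdale 10, Ashgrove 3, Fernley 9, Pinehurst 6 (sum 32, leaving 3 seats).
Remainders in descending order: Pinehurst 0.939, Millford 0.860, Oakdale 0.665, Ashgrove 0.309, Fernley 0.227.
Largest remainders: Pinehurst, Millford, Oakdale receive the extra seats.

Millford=5, Oakdale=11, Ashgrove=3, Fernley=9, Pinehurst=7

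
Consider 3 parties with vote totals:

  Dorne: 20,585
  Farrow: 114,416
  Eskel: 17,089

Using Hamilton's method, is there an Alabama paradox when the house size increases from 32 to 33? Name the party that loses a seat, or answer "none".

At 32 seats: Dorne 4, Farrow 24, Eskel 4.
At 33 seats: Dorne 4, Farrow 25, Eskel 4.
No party's allocation decreased.

none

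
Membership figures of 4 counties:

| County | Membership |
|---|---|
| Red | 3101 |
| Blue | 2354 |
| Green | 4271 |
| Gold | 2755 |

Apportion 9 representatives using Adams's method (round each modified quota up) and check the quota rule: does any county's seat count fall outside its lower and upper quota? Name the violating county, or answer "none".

Standard quotas: Red 2.236, Blue 1.697, Green 3.080, Gold 1.987.
Adams allocation: Red 2, Blue 2, Green 3, Gold 2.
Every allocation lies between the lower and upper quota.

none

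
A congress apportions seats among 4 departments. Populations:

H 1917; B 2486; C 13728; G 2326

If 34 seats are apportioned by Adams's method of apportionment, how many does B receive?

4

Standard divisor 20457/34 ≈ 601.676; standard quotas: H 3.186, B 4.132, C 22.816, G 3.866.
Rounding up gives 4, 5, 23, 4 = 36 seats, so the divisor must be adjusted.
With modified divisor 630: modified quotas H 3.043, B 3.946, C 21.790, G 3.692.
Rounding up: H 4, B 4, C 22, G 4 (total 34).
B receives 4.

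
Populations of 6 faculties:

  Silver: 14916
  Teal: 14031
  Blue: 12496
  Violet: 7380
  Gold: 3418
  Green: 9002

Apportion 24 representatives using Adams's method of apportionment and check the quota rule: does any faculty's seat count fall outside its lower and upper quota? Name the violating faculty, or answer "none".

Standard quotas: Silver 5.845, Teal 5.498, Blue 4.897, Violet 2.892, Gold 1.339, Green 3.528.
Adams allocation: Silver 5, Teal 5, Blue 5, Violet 3, Gold 2, Green 4.
Every allocation lies between the lower and upper quota.

none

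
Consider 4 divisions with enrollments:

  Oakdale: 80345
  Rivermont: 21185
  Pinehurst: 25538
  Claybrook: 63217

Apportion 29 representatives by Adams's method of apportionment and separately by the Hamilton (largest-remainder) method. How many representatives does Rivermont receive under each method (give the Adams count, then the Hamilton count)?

4 and 3

Adams: Oakdale 12, Rivermont 4, Pinehurst 4, Claybrook 9.
Hamilton: Oakdale 12, Rivermont 3, Pinehurst 4, Claybrook 10.
Rivermont gets 4 under Adams and 3 under Hamilton.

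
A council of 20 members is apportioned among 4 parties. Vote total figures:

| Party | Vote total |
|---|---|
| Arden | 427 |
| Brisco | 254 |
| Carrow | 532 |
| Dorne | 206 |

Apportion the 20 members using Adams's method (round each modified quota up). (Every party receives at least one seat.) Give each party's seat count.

Standard divisor 1419/20 ≈ 70.95; standard quotas: Arden 6.018, Brisco 3.580, Carrow 7.498, Dorne 2.903.
Rounding up gives 7, 4, 8, 3 = 22 seats, so the divisor must be adjusted.
With modified divisor 80: modified quotas Arden 5.338, Brisco 3.175, Carrow 6.650, Dorne 2.575.
Rounding up: Arden 6, Brisco 4, Carrow 7, Dorne 3 (total 20).

Arden 6; Brisco 4; Carrow 7; Dorne 3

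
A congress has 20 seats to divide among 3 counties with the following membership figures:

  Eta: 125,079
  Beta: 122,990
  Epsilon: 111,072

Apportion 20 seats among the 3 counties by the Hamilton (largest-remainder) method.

Eta 7, Beta 7, Epsilon 6

Total 359141; standard divisor 359141/20 ≈ 17957.05.
Standard quotas: Eta 6.9655, Beta 6.8491, Epsilon 6.1854.
Lower quotas: Eta 6, Beta 6, Epsilon 6 (sum 18, leaving 2 seats).
Remainders in descending order: Eta 0.9655, Beta 0.8491, Epsilon 0.1854.
Largest remainders: Eta, Beta receive the extra seats.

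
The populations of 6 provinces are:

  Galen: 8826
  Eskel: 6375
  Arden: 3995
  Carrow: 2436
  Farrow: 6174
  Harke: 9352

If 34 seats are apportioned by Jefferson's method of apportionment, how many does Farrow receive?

Standard divisor 37158/34 ≈ 1092.882; standard quotas: Galen 8.076, Eskel 5.833, Arden 3.655, Carrow 2.229, Farrow 5.649, Harke 8.557.
Rounding down gives 8, 5, 3, 2, 5, 8 = 31 seats, so the divisor must be adjusted.
With modified divisor 1010: modified quotas Galen 8.739, Eskel 6.312, Arden 3.955, Carrow 2.412, Farrow 6.113, Harke 9.259.
Rounding down: Galen 8, Eskel 6, Arden 3, Carrow 2, Farrow 6, Harke 9 (total 34).
Farrow receives 6.

6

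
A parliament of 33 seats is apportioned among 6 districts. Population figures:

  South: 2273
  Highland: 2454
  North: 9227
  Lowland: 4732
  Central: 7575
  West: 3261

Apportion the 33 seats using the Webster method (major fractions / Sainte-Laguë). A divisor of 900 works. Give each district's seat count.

South 3, Highland 3, North 10, Lowland 5, Central 8, West 4

With modified divisor 900: modified quotas South 2.526, Highland 2.727, North 10.252, Lowland 5.258, Central 8.417, West 3.623.
Rounding to the nearest integer: South 3, Highland 3, North 10, Lowland 5, Central 8, West 4 (total 33).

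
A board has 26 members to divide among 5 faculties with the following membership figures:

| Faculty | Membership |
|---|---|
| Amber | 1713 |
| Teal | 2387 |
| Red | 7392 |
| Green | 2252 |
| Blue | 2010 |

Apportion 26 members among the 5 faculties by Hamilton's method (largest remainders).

Amber: 3, Teal: 4, Red: 12, Green: 4, Blue: 3

Standard divisor: 15754 ÷ 26 ≈ 605.923.
Standard quotas: Amber 2.8271, Teal 3.9394, Red 12.1996, Green 3.7166, Blue 3.3173.
Lower quotas: Amber 2, Teal 3, Red 12, Green 3, Blue 3 (sum 23, leaving 3 seats).
Remainders in descending order: Teal 0.9394, Amber 0.8271, Green 0.7166, Blue 0.3173, Red 0.1996.
The surplus seats go to Teal, Amber, Green.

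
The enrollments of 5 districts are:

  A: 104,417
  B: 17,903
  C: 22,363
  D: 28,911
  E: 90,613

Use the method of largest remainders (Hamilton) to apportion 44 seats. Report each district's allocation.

The standard divisor is 264207/44 ≈ 6004.705.
Standard quotas: A 17.3892, B 2.9815, C 3.7242, D 4.8147, E 15.0903.
Lower quotas: A 17, B 2, C 3, D 4, E 15 (sum 41, leaving 3 seats).
Remainders in descending order: B 0.9815, D 0.8147, C 0.7242, A 0.3892, E 0.0903.
The surplus seats go to B, D, C.

A: 17, B: 3, C: 4, D: 5, E: 15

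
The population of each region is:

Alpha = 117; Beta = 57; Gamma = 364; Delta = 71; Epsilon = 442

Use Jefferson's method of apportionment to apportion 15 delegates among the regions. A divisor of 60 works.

Alpha: 1, Beta: 0, Gamma: 6, Delta: 1, Epsilon: 7

With modified divisor 60: modified quotas Alpha 1.950, Beta 0.950, Gamma 6.067, Delta 1.183, Epsilon 7.367.
Rounding down: Alpha 1, Beta 0, Gamma 6, Delta 1, Epsilon 7 (total 15).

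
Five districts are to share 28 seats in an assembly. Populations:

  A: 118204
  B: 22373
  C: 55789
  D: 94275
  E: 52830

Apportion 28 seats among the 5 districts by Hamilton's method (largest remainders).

The standard divisor is 343471/28 ≈ 12266.821.
Standard quotas: A 9.6361, B 1.8239, C 4.5480, D 7.6854, E 4.3067.
Lower quotas: A 9, B 1, C 4, D 7, E 4 (sum 25, leaving 3 seats).
Remainders in descending order: B 0.8239, D 0.6854, A 0.6361, C 0.5480, E 0.3067.
The surplus seats go to B, D, A.

A=10, B=2, C=4, D=8, E=4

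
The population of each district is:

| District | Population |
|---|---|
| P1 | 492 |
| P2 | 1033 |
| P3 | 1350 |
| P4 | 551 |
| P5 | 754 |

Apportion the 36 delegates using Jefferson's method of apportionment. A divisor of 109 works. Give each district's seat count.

With modified divisor 109: modified quotas P1 4.514, P2 9.477, P3 12.385, P4 5.055, P5 6.917.
Rounding down: P1 4, P2 9, P3 12, P4 5, P5 6 (total 36).

P1=4, P2=9, P3=12, P4=5, P5=6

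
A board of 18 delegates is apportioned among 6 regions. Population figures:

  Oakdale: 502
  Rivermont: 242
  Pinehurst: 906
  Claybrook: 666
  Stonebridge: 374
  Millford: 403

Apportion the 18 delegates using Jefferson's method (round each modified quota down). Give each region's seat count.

Standard divisor 3093/18 ≈ 171.833; standard quotas: Oakdale 2.921, Rivermont 1.408, Pinehurst 5.273, Claybrook 3.876, Stonebridge 2.177, Millford 2.345.
Rounding down gives 2, 1, 5, 3, 2, 2 = 15 seats, so the divisor must be adjusted.
With modified divisor 140: modified quotas Oakdale 3.586, Rivermont 1.729, Pinehurst 6.471, Claybrook 4.757, Stonebridge 2.671, Millford 2.879.
Rounding down: Oakdale 3, Rivermont 1, Pinehurst 6, Claybrook 4, Stonebridge 2, Millford 2 (total 18).

Oakdale: 3; Rivermont: 1; Pinehurst: 6; Claybrook: 4; Stonebridge: 2; Millford: 2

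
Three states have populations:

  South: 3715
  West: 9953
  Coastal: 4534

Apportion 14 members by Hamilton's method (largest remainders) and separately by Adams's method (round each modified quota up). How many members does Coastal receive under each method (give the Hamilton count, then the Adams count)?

3 and 4

Hamilton: South 3, West 8, Coastal 3.
Adams: South 3, West 7, Coastal 4.
Coastal gets 3 under Hamilton and 4 under Adams.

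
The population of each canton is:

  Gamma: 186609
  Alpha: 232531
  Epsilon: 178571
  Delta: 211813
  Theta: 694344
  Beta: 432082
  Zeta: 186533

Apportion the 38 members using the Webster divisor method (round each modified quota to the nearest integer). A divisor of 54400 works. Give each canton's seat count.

With modified divisor 54400: modified quotas Gamma 3.430, Alpha 4.274, Epsilon 3.283, Delta 3.894, Theta 12.764, Beta 7.943, Zeta 3.429.
Rounding to the nearest integer: Gamma 3, Alpha 4, Epsilon 3, Delta 4, Theta 13, Beta 8, Zeta 3 (total 38).

Gamma 3, Alpha 4, Epsilon 3, Delta 4, Theta 13, Beta 8, Zeta 3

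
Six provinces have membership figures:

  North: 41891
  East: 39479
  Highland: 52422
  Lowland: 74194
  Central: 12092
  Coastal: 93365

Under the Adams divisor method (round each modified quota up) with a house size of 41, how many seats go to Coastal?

12

Standard divisor 313443/41 ≈ 7644.951; standard quotas: North 5.480, East 5.164, Highland 6.857, Lowland 9.705, Central 1.582, Coastal 12.213.
Rounding up gives 6, 6, 7, 10, 2, 13 = 44 seats, so the divisor must be adjusted.
With modified divisor 8300: modified quotas North 5.047, East 4.757, Highland 6.316, Lowland 8.939, Central 1.457, Coastal 11.249.
Rounding up: North 6, East 5, Highland 7, Lowland 9, Central 2, Coastal 12 (total 41).
Coastal receives 12.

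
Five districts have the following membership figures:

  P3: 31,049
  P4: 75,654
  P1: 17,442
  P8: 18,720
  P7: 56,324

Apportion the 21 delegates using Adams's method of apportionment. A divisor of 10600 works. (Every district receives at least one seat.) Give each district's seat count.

P3=3; P4=8; P1=2; P8=2; P7=6

With modified divisor 10600: modified quotas P3 2.929, P4 7.137, P1 1.645, P8 1.766, P7 5.314.
Rounding up: P3 3, P4 8, P1 2, P8 2, P7 6 (total 21).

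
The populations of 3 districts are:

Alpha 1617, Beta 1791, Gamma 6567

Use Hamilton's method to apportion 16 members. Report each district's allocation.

Alpha 3, Beta 3, Gamma 10

Standard divisor: 9975 ÷ 16 ≈ 623.438.
Standard quotas: Alpha 2.5937, Beta 2.8728, Gamma 10.5335.
Lower quotas: Alpha 2, Beta 2, Gamma 10 (sum 14, leaving 2 seats).
Remainders in descending order: Beta 0.8728, Alpha 0.5937, Gamma 0.5335.
The surplus seats go to Beta, Alpha.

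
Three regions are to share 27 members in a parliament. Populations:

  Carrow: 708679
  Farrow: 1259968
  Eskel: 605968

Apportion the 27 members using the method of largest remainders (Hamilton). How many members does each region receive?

Standard divisor: 2574615 ÷ 27 ≈ 95356.111.
Standard quotas: Carrow 7.4319, Farrow 13.2133, Eskel 6.3548.
Lower quotas: Carrow 7, Farrow 13, Eskel 6 (sum 26, leaving 1 seat).
Remainders in descending order: Carrow 0.4319, Eskel 0.3548, Farrow 0.2133.
The surplus seat goes to Carrow.

Carrow 8, Farrow 13, Eskel 6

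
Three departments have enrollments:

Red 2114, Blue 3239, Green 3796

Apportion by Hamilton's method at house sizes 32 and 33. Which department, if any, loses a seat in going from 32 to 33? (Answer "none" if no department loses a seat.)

At 32 seats: Red 8, Blue 11, Green 13.
At 33 seats: Red 7, Blue 12, Green 14.
Red drops from 8 to 7.

Red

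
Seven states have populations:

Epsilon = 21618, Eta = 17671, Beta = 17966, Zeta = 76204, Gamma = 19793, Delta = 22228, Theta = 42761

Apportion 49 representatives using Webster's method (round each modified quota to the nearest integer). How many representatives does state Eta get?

4

Standard divisor 218241/49 ≈ 4453.898; standard quotas: Epsilon 4.854, Eta 3.968, Beta 4.034, Zeta 17.110, Gamma 4.444, Delta 4.991, Theta 9.601.
Rounding to the nearest integer gives Epsilon 5, Eta 4, Beta 4, Zeta 17, Gamma 4, Delta 5, Theta 10 — total 49, matching the house size, so no adjustment is needed.
Eta receives 4.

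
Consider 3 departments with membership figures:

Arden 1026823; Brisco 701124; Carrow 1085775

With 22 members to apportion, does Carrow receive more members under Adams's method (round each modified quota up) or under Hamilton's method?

Hamilton

Adams: Arden 8, Brisco 6, Carrow 8.
Hamilton: Arden 8, Brisco 5, Carrow 9.
Carrow gets 8 under Adams and 9 under Hamilton.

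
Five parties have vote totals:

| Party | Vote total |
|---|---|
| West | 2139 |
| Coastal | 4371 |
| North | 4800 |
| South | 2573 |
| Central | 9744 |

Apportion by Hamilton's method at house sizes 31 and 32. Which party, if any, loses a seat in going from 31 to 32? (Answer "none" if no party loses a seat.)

none

At 31 seats: West 3, Coastal 6, North 6, South 3, Central 13.
At 32 seats: West 3, Coastal 6, North 7, South 3, Central 13.
No party's allocation decreased.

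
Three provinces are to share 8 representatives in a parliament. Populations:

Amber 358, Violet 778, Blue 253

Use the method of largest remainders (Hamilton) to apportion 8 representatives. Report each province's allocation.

Amber: 2, Violet: 5, Blue: 1

The standard divisor is 1389/8 ≈ 173.625.
Standard quotas: Amber 2.062, Violet 4.481, Blue 1.457.
Lower quotas: Amber 2, Violet 4, Blue 1 (sum 7, leaving 1 seat).
Remainders in descending order: Violet 0.481, Blue 0.457, Amber 0.062.
The surplus seat goes to Violet.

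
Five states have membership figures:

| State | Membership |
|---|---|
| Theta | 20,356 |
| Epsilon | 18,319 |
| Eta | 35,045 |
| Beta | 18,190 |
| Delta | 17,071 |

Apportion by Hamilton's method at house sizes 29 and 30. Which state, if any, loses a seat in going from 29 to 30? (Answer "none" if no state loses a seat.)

At 29 seats: Theta 5, Epsilon 5, Eta 9, Beta 5, Delta 5.
At 30 seats: Theta 5, Epsilon 5, Eta 10, Beta 5, Delta 5.
No state's allocation decreased.

none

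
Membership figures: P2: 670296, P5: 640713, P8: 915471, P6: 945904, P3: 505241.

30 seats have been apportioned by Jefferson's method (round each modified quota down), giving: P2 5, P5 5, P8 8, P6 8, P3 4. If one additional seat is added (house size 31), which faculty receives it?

Priority for the next seat is population ÷ (current seats + 1).
Priorities: P2 111716.000, P5 106785.500, P8 101719.000, P6 105100.444, P3 101048.200.
Highest priority: P2.

P2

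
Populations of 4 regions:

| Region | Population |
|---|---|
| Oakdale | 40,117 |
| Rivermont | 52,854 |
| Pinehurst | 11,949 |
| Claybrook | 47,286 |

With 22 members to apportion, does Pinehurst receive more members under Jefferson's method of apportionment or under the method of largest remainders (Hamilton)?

Jefferson: Oakdale 6, Rivermont 8, Pinehurst 1, Claybrook 7.
Hamilton: Oakdale 6, Rivermont 7, Pinehurst 2, Claybrook 7.
Pinehurst gets 1 under Jefferson and 2 under Hamilton.

Hamilton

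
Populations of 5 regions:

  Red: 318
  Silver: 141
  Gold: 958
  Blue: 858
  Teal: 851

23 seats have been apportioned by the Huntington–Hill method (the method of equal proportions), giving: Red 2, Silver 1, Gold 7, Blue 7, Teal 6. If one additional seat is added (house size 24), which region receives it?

Teal

Priority for the next seat is population ÷ (√(s·(s+1))).
Priorities: Red 129.823, Silver 99.702, Gold 128.018, Blue 114.655, Teal 131.312.
Highest priority: Teal.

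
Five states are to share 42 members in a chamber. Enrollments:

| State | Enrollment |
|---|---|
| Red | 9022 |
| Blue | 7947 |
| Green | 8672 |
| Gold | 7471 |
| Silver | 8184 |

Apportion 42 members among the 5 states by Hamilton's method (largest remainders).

The standard divisor is 41296/42 ≈ 983.238.
Standard quotas: Red 9.1758, Blue 8.0825, Green 8.8198, Gold 7.5984, Silver 8.3235.
Lower quotas: Red 9, Blue 8, Green 8, Gold 7, Silver 8 (sum 40, leaving 2 seats).
Remainders in descending order: Green 0.8198, Gold 0.5984, Silver 0.3235, Red 0.1758, Blue 0.0825.
The surplus seats go to Green, Gold.

Red 9, Blue 8, Green 9, Gold 8, Silver 8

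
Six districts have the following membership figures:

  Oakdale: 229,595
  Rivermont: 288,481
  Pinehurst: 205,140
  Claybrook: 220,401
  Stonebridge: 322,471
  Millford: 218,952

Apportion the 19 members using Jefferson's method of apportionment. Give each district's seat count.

Oakdale=3; Rivermont=4; Pinehurst=2; Claybrook=3; Stonebridge=4; Millford=3

Standard divisor 1485040/19 ≈ 78160; standard quotas: Oakdale 2.938, Rivermont 3.691, Pinehurst 2.625, Claybrook 2.820, Stonebridge 4.126, Millford 2.801.
Rounding down gives 2, 3, 2, 2, 4, 2 = 15 seats, so the divisor must be adjusted.
With modified divisor 70300: modified quotas Oakdale 3.266, Rivermont 4.104, Pinehurst 2.918, Claybrook 3.135, Stonebridge 4.587, Millford 3.115.
Rounding down: Oakdale 3, Rivermont 4, Pinehurst 2, Claybrook 3, Stonebridge 4, Millford 3 (total 19).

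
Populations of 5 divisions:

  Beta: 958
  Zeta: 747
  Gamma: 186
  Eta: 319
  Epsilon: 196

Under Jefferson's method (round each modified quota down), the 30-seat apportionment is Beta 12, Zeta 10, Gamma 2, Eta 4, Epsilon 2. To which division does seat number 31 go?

Priority for the next seat is population ÷ (current seats + 1).
Priorities: Beta 73.692, Zeta 67.909, Gamma 62.000, Eta 63.800, Epsilon 65.333.
Highest priority: Beta.

Beta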